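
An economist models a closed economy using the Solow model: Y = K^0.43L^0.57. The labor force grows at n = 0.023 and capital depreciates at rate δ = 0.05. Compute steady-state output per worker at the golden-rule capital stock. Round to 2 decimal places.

Capital per worker breaks even when investment replaces (n + δ)·k; here n + δ = 0.073.
Golden rule sets MPK = n+δ: 0.43·k^(0.43−1) = 0.073, so k_gold = (0.43/0.073)^(1/0.57) ≈ 22.4457.
Output: y_gold = k_gold^0.43 = 22.4457^0.43 ≈ 3.8105.

y_gold ≈ 3.81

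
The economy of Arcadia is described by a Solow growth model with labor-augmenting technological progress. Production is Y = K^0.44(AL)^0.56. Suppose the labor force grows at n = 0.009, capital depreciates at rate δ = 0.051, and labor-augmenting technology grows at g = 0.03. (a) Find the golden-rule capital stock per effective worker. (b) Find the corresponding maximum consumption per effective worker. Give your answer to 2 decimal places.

n + g + δ = 0.009 + 0.03 + 0.051 = 0.09.
Setting f'(k) = n+g+δ gives 0.44·k^(0.44−1) = 0.09, hence k_gold = (0.44/0.09)^(1/0.56) ≈ 17.0111.
y_gold = 17.0111^0.44 ≈ 3.4795; c_gold = y_gold − 0.09·k_gold ≈ 1.9485.

(a) k_gold ≈ 17.01; (b) c_gold ≈ 1.95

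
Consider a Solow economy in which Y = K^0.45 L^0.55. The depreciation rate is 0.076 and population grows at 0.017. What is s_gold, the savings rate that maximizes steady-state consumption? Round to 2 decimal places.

s_gold = 0.45

Capital per worker breaks even when investment replaces (n + δ)·k; here n + δ = 0.093.
At the golden rule MPK = n+δ, and in any Cobb-Douglas steady state s = (n+δ)·k/y = MPK·k/y = capital's share 0.45.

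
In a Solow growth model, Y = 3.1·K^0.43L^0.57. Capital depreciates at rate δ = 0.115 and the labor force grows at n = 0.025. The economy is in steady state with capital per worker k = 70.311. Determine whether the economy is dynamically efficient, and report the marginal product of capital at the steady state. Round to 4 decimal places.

n + δ = 0.025 + 0.115 = 0.14.
MPK = 0.43·3.1·k^(0.43−1) = 0.43·3.1·70.311^(-0.57) ≈ 0.1180.
MPK < 0.14, so the economy is dynamically inefficient (over-saving).

dynamically inefficient; MPK ≈ 0.1180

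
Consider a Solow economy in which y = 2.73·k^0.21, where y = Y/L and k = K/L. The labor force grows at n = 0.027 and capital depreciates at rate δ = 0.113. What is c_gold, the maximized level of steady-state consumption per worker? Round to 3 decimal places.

Capital per worker breaks even when investment replaces (n + δ)·k; here n + δ = 0.14.
Setting f'(k) = n+δ gives 0.21·2.73·k^(0.21−1) = 0.14, hence k_gold = (0.21·2.73/0.14)^(1/0.79) ≈ 5.9567.
y_gold = 2.73·5.9567^0.21 ≈ 3.9711.
c_gold = y_gold − (n+δ)·k_gold = 3.9711 − 0.14·5.9567 ≈ 3.1372.

c_gold ≈ 3.137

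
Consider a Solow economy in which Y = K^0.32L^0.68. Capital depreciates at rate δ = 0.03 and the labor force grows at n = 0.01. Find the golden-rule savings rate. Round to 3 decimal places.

s_gold = 0.320

n + δ = 0.01 + 0.03 = 0.04.
At the golden rule MPK = n+δ, and in any Cobb-Douglas steady state s = (n+δ)·k/y = MPK·k/y = capital's share 0.32.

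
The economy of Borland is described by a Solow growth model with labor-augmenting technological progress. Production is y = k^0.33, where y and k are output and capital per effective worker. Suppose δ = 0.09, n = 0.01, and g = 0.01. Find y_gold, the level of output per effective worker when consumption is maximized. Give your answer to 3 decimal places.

y_gold ≈ 1.718

n + g + δ = 0.01 + 0.01 + 0.09 = 0.11.
Setting f'(k) = n+g+δ gives 0.33·k^(0.33−1) = 0.11, hence k_gold = (0.33/0.11)^(1/0.67) ≈ 5.1537.
Output: y_gold = k_gold^0.33 = 5.1537^0.33 ≈ 1.7179.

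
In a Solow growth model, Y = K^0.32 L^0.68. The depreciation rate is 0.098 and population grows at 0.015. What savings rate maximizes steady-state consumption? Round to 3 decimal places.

n + δ = 0.015 + 0.098 = 0.113.
At the golden rule MPK = n+δ, and in any Cobb-Douglas steady state s = (n+δ)·k/y = MPK·k/y = capital's share 0.32.

s_gold = 0.320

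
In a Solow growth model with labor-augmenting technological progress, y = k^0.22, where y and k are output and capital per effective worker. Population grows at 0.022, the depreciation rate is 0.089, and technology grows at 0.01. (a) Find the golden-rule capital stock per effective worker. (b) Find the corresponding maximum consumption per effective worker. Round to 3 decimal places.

n + g + δ = 0.022 + 0.01 + 0.089 = 0.121.
Maximizing c = f(k) − (n+g+δ)·k gives f'(k) = n+g+δ, i.e. 0.22·k^(0.22−1) = 0.121, so k_gold = (0.22/0.121)^(1/0.78) ≈ 2.1521.
y_gold = 2.1521^0.22 ≈ 1.1837; c_gold = y_gold − 0.121·k_gold ≈ 0.9233.

(a) k_gold ≈ 2.152; (b) c_gold ≈ 0.923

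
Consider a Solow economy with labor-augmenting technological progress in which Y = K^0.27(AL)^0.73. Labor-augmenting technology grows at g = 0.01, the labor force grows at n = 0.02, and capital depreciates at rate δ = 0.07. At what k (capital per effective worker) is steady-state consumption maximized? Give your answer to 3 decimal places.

k_gold ≈ 3.899

Break-even investment rate: n + g + δ = 0.02 + 0.01 + 0.07 = 0.1.
Golden rule sets MPK = n+g+δ: 0.27·k^(0.27−1) = 0.1, so k_gold = (0.27/0.1)^(1/0.73) ≈ 3.8986.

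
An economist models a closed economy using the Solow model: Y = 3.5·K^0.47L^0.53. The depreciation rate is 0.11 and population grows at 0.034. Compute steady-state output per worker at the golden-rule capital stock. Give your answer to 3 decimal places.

Break-even investment rate: n + δ = 0.034 + 0.11 = 0.144.
Golden rule sets MPK = n+δ: 0.47·3.5·k^(0.47−1) = 0.144, so k_gold = (0.47·3.5/0.144)^(1/0.53) ≈ 99.0502.
Output: y_gold = 3.5·k_gold^0.47 = 3.5·99.0502^0.47 ≈ 30.3473.

y_gold ≈ 30.347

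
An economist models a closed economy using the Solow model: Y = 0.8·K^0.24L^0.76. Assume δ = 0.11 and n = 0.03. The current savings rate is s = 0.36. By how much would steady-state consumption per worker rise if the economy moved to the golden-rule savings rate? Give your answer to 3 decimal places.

Δc ≈ 0.029

The effective depreciation rate is n + δ = 0.03 + 0.11 = 0.14.
Current steady state (s = 0.36): k* = (0.36·0.8/0.14)^(1/0.76) ≈ 2.5834, y* = 0.8·2.5834^0.24 ≈ 1.0047, c* = (1−0.36)·1.0047 ≈ 0.6430.
Maximizing c = f(k) − (n+δ)·k gives f'(k) = n+δ, i.e. 0.24·0.8·k^(0.24−1) = 0.14, so k_gold = (0.24·0.8/0.14)^(1/0.76) ≈ 1.5153.
y_gold = 0.8·1.5153^0.24 ≈ 0.8839, c_gold = y_gold − 0.14·k_gold ≈ 0.6718.
Gain: Δc = 0.6718 − 0.6430 ≈ 0.0288.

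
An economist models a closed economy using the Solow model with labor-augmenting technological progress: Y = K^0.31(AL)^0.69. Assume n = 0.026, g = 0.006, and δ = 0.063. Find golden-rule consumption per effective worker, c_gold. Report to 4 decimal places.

c_gold ≈ 1.1739

n + g + δ = 0.026 + 0.006 + 0.063 = 0.095.
Maximizing c = f(k) − (n+g+δ)·k gives f'(k) = n+g+δ, i.e. 0.31·k^(0.31−1) = 0.095, so k_gold = (0.31/0.095)^(1/0.69) ≈ 5.5514.
y_gold = 5.5514^0.31 ≈ 1.7012.
c_gold = y_gold − (n+g+δ)·k_gold = 1.7012 − 0.095·5.5514 ≈ 1.1739.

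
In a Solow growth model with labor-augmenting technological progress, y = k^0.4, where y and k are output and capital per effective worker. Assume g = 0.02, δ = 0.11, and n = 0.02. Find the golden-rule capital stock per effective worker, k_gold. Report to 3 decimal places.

The effective depreciation rate is n + g + δ = 0.02 + 0.02 + 0.11 = 0.15.
At the golden rule the marginal product of capital equals n+g+δ: 0.4·k^(0.4−1) = 0.15. Solving, k_gold = (0.4/0.15)^(1/0.6) ≈ 5.1280.

k_gold ≈ 5.128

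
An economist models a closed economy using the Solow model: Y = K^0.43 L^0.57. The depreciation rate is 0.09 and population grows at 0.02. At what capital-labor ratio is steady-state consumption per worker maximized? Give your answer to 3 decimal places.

The effective depreciation rate is n + δ = 0.02 + 0.09 = 0.11.
Maximizing c = f(k) − (n+δ)·k gives f'(k) = n+δ, i.e. 0.43·k^(0.43−1) = 0.11, so k_gold = (0.43/0.11)^(1/0.57) ≈ 10.9328.

k_gold ≈ 10.933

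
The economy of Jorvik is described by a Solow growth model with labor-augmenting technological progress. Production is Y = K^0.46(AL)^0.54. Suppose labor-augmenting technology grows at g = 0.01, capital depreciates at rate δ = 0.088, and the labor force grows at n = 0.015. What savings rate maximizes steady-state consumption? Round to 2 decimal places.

n + g + δ = 0.015 + 0.01 + 0.088 = 0.113.
At the golden rule MPK = n+g+δ, and in any Cobb-Douglas steady state s = (n+g+δ)·k/y = MPK·k/y = capital's share 0.46.

s_gold = 0.46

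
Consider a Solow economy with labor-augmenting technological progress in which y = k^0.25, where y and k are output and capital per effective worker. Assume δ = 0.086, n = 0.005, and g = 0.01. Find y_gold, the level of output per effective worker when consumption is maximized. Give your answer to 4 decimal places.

Capital per effective worker breaks even when investment replaces (n + g + δ)·k; here n + g + δ = 0.101.
Setting f'(k) = n+g+δ gives 0.25·k^(0.25−1) = 0.101, hence k_gold = (0.25/0.101)^(1/0.75) ≈ 3.3483.
Output: y_gold = k_gold^0.25 = 3.3483^0.25 ≈ 1.3527.

y_gold ≈ 1.3527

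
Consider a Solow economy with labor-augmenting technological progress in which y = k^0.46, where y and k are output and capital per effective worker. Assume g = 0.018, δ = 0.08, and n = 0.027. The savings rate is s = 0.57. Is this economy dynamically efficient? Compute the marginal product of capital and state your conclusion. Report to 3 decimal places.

dynamically inefficient; MPK ≈ 0.101

The effective depreciation rate is n + g + δ = 0.027 + 0.018 + 0.08 = 0.125.
Steady-state k*: s·k^0.46 = 0.125·k gives k* = (0.57/0.125)^(1/0.54) ≈ 16.6075.
MPK = 0.46·16.6075^(-0.54) ≈ 0.1009.
MPK < n+g+δ = 0.125, so the economy is dynamically inefficient (over-saving).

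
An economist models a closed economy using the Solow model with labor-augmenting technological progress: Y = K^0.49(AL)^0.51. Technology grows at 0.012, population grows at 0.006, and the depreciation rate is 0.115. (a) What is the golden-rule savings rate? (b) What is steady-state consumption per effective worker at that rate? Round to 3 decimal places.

n + g + δ = 0.006 + 0.012 + 0.115 = 0.133.
For Cobb-Douglas, s_gold equals capital's share: s_gold = 0.49.
Golden rule sets MPK = n+g+δ: 0.49·k^(0.49−1) = 0.133, so k_gold = (0.49/0.133)^(1/0.51) ≈ 12.8967.
y_gold = 12.8967^0.49 ≈ 3.5005; c_gold = (1−0.49)·y_gold ≈ 1.7853.

(a) s_gold = 0.490; (b) c_gold ≈ 1.785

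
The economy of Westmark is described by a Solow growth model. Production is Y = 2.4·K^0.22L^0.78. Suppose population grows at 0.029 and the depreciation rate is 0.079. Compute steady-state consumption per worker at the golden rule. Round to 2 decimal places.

n + δ = 0.029 + 0.079 = 0.108.
At the golden rule the marginal product of capital equals n+δ: 0.22·2.4·k^(0.22−1) = 0.108. Solving, k_gold = (0.22·2.4/0.108)^(1/0.78) ≈ 7.6490.
y_gold = 2.4·7.6490^0.22 ≈ 3.7549.
c_gold = y_gold − (n+δ)·k_gold = 3.7549 − 0.108·7.6490 ≈ 2.9289.

c_gold ≈ 2.93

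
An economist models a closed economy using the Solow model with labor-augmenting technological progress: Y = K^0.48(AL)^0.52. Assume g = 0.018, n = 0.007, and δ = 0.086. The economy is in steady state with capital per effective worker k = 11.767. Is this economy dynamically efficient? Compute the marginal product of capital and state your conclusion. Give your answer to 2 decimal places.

dynamically efficient; MPK ≈ 0.13

Capital per effective worker breaks even when investment replaces (n + g + δ)·k; here n + g + δ = 0.111.
MPK = 0.48·k^(0.48−1) = 0.48·11.767^(-0.52) ≈ 0.1332.
MPK > 0.111, so the economy is dynamically efficient (under-saving).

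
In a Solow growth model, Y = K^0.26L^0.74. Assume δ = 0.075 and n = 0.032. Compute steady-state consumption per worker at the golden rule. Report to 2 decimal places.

c_gold ≈ 1.01

Break-even investment rate: n + δ = 0.032 + 0.075 = 0.107.
Setting f'(k) = n+δ gives 0.26·k^(0.26−1) = 0.107, hence k_gold = (0.26/0.107)^(1/0.74) ≈ 3.3195.
y_gold = 3.3195^0.26 ≈ 1.3661.
c_gold = y_gold − (n+δ)·k_gold = 1.3661 − 0.107·3.3195 ≈ 1.0109.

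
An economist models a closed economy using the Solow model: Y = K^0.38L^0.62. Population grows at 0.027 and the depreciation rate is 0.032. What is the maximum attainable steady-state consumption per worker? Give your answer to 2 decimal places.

n + δ = 0.027 + 0.032 = 0.059.
Setting f'(k) = n+δ gives 0.38·k^(0.38−1) = 0.059, hence k_gold = (0.38/0.059)^(1/0.62) ≈ 20.1710.
y_gold = 20.1710^0.38 ≈ 3.1318.
c_gold = y_gold − (n+δ)·k_gold = 3.1318 − 0.059·20.1710 ≈ 1.9417.

c_gold ≈ 1.94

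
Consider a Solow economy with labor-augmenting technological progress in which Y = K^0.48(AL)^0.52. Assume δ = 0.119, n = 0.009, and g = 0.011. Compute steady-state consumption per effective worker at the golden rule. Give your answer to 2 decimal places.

c_gold ≈ 1.63

n + g + δ = 0.009 + 0.011 + 0.119 = 0.139.
At the golden rule the marginal product of capital equals n+g+δ: 0.48·k^(0.48−1) = 0.139. Solving, k_gold = (0.48/0.139)^(1/0.52) ≈ 10.8405.
y_gold = 10.8405^0.48 ≈ 3.1392.
c_gold = y_gold − (n+g+δ)·k_gold = 3.1392 − 0.139·10.8405 ≈ 1.6324.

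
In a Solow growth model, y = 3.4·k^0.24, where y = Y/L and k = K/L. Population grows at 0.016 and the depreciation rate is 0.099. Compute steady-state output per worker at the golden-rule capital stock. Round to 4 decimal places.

y_gold ≈ 6.3127

n + δ = 0.016 + 0.099 = 0.115.
Golden rule sets MPK = n+δ: 0.24·3.4·k^(0.24−1) = 0.115, so k_gold = (0.24·3.4/0.115)^(1/0.76) ≈ 13.1743.
Output: y_gold = 3.4·k_gold^0.24 = 3.4·13.1743^0.24 ≈ 6.3127.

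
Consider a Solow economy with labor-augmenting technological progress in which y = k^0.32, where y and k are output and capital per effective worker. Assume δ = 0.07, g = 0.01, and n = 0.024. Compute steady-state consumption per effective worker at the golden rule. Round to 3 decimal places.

c_gold ≈ 1.154

Capital per effective worker breaks even when investment replaces (n + g + δ)·k; here n + g + δ = 0.104.
Maximizing c = f(k) − (n+g+δ)·k gives f'(k) = n+g+δ, i.e. 0.32·k^(0.32−1) = 0.104, so k_gold = (0.32/0.104)^(1/0.68) ≈ 5.2218.
y_gold = 5.2218^0.32 ≈ 1.6971.
c_gold = y_gold − (n+g+δ)·k_gold = 1.6971 − 0.104·5.2218 ≈ 1.1540.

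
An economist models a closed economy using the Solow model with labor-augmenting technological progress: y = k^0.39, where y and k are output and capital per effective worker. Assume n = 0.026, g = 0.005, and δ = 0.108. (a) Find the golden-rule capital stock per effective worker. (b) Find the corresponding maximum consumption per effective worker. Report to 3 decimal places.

The effective depreciation rate is n + g + δ = 0.026 + 0.005 + 0.108 = 0.139.
Setting f'(k) = n+g+δ gives 0.39·k^(0.39−1) = 0.139, hence k_gold = (0.39/0.139)^(1/0.61) ≈ 5.4264.
y_gold = 5.4264^0.39 ≈ 1.9340; c_gold = y_gold − 0.139·k_gold ≈ 1.1797.

(a) k_gold ≈ 5.426; (b) c_gold ≈ 1.180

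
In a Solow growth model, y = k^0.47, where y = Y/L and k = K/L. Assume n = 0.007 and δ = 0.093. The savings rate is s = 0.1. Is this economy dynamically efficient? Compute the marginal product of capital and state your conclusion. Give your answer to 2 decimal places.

Break-even investment rate: n + δ = 0.007 + 0.093 = 0.1.
Steady-state k*: s·k^0.47 = 0.1·k gives k* = (0.1/0.1)^(1/0.53) ≈ 1.0000.
MPK = 0.47·1.0000^(-0.53) ≈ 0.4700.
MPK > n+δ = 0.1, so the economy is dynamically efficient (under-saving).

dynamically efficient; MPK ≈ 0.47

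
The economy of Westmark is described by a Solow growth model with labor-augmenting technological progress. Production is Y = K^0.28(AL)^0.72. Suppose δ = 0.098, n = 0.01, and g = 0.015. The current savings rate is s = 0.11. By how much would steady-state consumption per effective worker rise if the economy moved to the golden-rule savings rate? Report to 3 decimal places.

Δc ≈ 0.139

The effective depreciation rate is n + g + δ = 0.01 + 0.015 + 0.098 = 0.123.
Current steady state (s = 0.11): k* = (0.11/0.123)^(1/0.72) ≈ 0.8563, y* = 0.8563^0.28 ≈ 0.9575, c* = (1−0.11)·0.9575 ≈ 0.8522.
Setting f'(k) = n+g+δ gives 0.28·k^(0.28−1) = 0.123, hence k_gold = (0.28/0.123)^(1/0.72) ≈ 3.1346.
y_gold = 3.1346^0.28 ≈ 1.3770, c_gold = y_gold − 0.123·k_gold ≈ 0.9914.
Gain: Δc = 0.9914 − 0.8522 ≈ 0.1393.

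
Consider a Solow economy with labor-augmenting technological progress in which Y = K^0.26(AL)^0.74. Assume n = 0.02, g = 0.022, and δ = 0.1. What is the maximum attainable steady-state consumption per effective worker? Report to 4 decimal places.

Capital per effective worker breaks even when investment replaces (n + g + δ)·k; here n + g + δ = 0.142.
Setting f'(k) = n+g+δ gives 0.26·k^(0.26−1) = 0.142, hence k_gold = (0.26/0.142)^(1/0.74) ≈ 2.2645.
y_gold = 2.2645^0.26 ≈ 1.2368.
c_gold = y_gold − (n+g+δ)·k_gold = 1.2368 − 0.142·2.2645 ≈ 0.9152.

c_gold ≈ 0.9152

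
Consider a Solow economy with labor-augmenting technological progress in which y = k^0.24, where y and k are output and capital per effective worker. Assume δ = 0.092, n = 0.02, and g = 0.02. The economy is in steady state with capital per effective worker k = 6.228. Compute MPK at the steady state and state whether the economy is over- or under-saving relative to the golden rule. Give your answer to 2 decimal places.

over-saving; MPK ≈ 0.06

n + g + δ = 0.02 + 0.02 + 0.092 = 0.132.
MPK = 0.24·k^(0.24−1) = 0.24·6.228^(-0.76) ≈ 0.0598.
MPK < 0.132, so the economy is dynamically inefficient (over-saving).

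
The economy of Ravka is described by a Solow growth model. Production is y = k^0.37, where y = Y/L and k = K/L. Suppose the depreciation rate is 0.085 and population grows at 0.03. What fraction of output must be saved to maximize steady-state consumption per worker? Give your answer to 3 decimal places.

Capital per worker breaks even when investment replaces (n + δ)·k; here n + δ = 0.115.
At the golden rule MPK = n+δ, and in any Cobb-Douglas steady state s = (n+δ)·k/y = MPK·k/y = capital's share 0.37.

s_gold = 0.370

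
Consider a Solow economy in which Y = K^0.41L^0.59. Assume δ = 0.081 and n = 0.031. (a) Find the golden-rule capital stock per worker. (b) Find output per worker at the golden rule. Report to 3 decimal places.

Break-even investment rate: n + δ = 0.031 + 0.081 = 0.112.
Setting f'(k) = n+δ gives 0.41·k^(0.41−1) = 0.112, hence k_gold = (0.41/0.112)^(1/0.59) ≈ 9.0198.
y_gold = 9.0198^0.41 ≈ 2.4639.

(a) k_gold ≈ 9.020; (b) y_gold ≈ 2.464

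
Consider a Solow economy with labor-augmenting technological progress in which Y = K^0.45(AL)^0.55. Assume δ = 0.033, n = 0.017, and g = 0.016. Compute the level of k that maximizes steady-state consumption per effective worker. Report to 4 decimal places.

n + g + δ = 0.017 + 0.016 + 0.033 = 0.066.
Maximizing c = f(k) − (n+g+δ)·k gives f'(k) = n+g+δ, i.e. 0.45·k^(0.45−1) = 0.066, so k_gold = (0.45/0.066)^(1/0.55) ≈ 32.7915.

k_gold ≈ 32.7915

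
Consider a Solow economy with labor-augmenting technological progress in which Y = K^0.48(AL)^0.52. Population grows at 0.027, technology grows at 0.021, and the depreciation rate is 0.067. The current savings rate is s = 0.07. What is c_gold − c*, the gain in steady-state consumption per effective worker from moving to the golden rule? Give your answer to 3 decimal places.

n + g + δ = 0.027 + 0.021 + 0.067 = 0.115.
Current steady state (s = 0.07): k* = (0.07/0.115)^(1/0.52) ≈ 0.3849, y* = 0.3849^0.48 ≈ 0.6324, c* = (1−0.07)·0.6324 ≈ 0.5881.
Maximizing c = f(k) − (n+g+δ)·k gives f'(k) = n+g+δ, i.e. 0.48·k^(0.48−1) = 0.115, so k_gold = (0.48/0.115)^(1/0.52) ≈ 15.6082.
y_gold = 15.6082^0.48 ≈ 3.7395, c_gold = y_gold − 0.115·k_gold ≈ 1.9445.
Gain: Δc = 1.9445 − 0.5881 ≈ 1.3564.

Δc ≈ 1.356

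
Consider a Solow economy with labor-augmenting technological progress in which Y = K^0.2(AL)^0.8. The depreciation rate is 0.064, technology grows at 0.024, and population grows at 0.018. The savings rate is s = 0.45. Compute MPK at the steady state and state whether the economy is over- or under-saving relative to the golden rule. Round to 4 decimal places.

n + g + δ = 0.018 + 0.024 + 0.064 = 0.106.
Steady-state k*: s·k^0.2 = 0.106·k gives k* = (0.45/0.106)^(1/0.8) ≈ 6.0937.
MPK = 0.2·6.0937^(-0.8) ≈ 0.0471.
MPK < n+g+δ = 0.106, so the economy is dynamically inefficient (over-saving).

over-saving; MPK ≈ 0.0471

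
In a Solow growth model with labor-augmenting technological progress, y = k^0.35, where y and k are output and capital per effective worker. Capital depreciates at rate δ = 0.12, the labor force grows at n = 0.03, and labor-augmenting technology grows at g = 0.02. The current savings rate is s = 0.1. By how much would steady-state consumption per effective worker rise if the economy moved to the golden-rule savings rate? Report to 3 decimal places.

Capital per effective worker breaks even when investment replaces (n + g + δ)·k; here n + g + δ = 0.17.
Current steady state (s = 0.1): k* = (0.1/0.17)^(1/0.65) ≈ 0.4420, y* = 0.4420^0.35 ≈ 0.7515, c* = (1−0.1)·0.7515 ≈ 0.6763.
At the golden rule the marginal product of capital equals n+g+δ: 0.35·k^(0.35−1) = 0.17. Solving, k_gold = (0.35/0.17)^(1/0.65) ≈ 3.0373.
y_gold = 3.0373^0.35 ≈ 1.4753, c_gold = y_gold − 0.17·k_gold ≈ 0.9589.
Gain: Δc = 0.9589 − 0.6763 ≈ 0.2826.

Δc ≈ 0.283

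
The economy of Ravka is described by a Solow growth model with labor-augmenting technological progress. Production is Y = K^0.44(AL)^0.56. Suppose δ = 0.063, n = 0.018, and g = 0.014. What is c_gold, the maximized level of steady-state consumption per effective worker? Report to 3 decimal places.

The effective depreciation rate is n + g + δ = 0.018 + 0.014 + 0.063 = 0.095.
Setting f'(k) = n+g+δ gives 0.44·k^(0.44−1) = 0.095, hence k_gold = (0.44/0.095)^(1/0.56) ≈ 15.4455.
y_gold = 15.4455^0.44 ≈ 3.3348.
c_gold = y_gold − (n+g+δ)·k_gold = 3.3348 − 0.095·15.4455 ≈ 1.8675.

c_gold ≈ 1.868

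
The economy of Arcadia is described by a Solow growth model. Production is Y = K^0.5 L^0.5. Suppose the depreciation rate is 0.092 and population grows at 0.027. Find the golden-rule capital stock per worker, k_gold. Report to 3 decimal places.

Capital per worker breaks even when investment replaces (n + δ)·k; here n + δ = 0.119.
Golden rule sets MPK = n+δ: 0.5·k^(0.5−1) = 0.119, so k_gold = (0.5/0.119)^(1/0.5) ≈ 17.6541.

k_gold ≈ 17.654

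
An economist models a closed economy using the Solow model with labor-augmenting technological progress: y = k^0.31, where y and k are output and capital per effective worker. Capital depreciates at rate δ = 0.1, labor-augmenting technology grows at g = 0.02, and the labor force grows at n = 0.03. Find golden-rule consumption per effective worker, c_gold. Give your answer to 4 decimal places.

c_gold ≈ 0.9561

Capital per effective worker breaks even when investment replaces (n + g + δ)·k; here n + g + δ = 0.15.
At the golden rule the marginal product of capital equals n+g+δ: 0.31·k^(0.31−1) = 0.15. Solving, k_gold = (0.31/0.15)^(1/0.69) ≈ 2.8636.
y_gold = 2.8636^0.31 ≈ 1.3856.
c_gold = y_gold − (n+g+δ)·k_gold = 1.3856 − 0.15·2.8636 ≈ 0.9561.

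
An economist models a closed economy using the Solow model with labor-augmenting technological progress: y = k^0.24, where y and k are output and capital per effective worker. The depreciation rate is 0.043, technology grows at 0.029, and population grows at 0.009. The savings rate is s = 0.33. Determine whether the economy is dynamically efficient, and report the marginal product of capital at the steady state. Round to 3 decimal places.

dynamically inefficient; MPK ≈ 0.059

n + g + δ = 0.009 + 0.029 + 0.043 = 0.081.
Steady-state k*: s·k^0.24 = 0.081·k gives k* = (0.33/0.081)^(1/0.76) ≈ 6.3485.
MPK = 0.24·6.3485^(-0.76) ≈ 0.0589.
MPK < n+g+δ = 0.081, so the economy is dynamically inefficient (over-saving).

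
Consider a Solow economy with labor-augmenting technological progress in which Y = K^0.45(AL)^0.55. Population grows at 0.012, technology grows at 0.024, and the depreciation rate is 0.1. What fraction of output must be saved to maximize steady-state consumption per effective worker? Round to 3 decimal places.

The effective depreciation rate is n + g + δ = 0.012 + 0.024 + 0.1 = 0.136.
At the golden rule MPK = n+g+δ, and in any Cobb-Douglas steady state s = (n+g+δ)·k/y = MPK·k/y = capital's share 0.45.

s_gold = 0.450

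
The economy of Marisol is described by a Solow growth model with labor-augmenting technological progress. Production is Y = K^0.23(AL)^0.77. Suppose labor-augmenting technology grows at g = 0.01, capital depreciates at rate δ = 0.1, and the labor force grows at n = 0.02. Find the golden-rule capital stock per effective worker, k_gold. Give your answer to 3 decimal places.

k_gold ≈ 2.098

n + g + δ = 0.02 + 0.01 + 0.1 = 0.13.
Setting f'(k) = n+g+δ gives 0.23·k^(0.23−1) = 0.13, hence k_gold = (0.23/0.13)^(1/0.77) ≈ 2.0980.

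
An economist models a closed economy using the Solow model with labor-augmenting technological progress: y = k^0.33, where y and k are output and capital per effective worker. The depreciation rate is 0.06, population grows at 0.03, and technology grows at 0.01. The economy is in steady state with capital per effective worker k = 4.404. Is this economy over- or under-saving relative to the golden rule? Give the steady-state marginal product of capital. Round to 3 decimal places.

under-saving; MPK ≈ 0.122

n + g + δ = 0.03 + 0.01 + 0.06 = 0.1.
MPK = 0.33·k^(0.33−1) = 0.33·4.404^(-0.67) ≈ 0.1222.
MPK > 0.1, so the economy is dynamically efficient (under-saving).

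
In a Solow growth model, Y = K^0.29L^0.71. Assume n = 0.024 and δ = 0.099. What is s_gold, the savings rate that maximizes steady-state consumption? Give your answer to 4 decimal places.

s_gold = 0.2900

The effective depreciation rate is n + δ = 0.024 + 0.099 = 0.123.
At the golden rule MPK = n+δ, and in any Cobb-Douglas steady state s = (n+δ)·k/y = MPK·k/y = capital's share 0.29.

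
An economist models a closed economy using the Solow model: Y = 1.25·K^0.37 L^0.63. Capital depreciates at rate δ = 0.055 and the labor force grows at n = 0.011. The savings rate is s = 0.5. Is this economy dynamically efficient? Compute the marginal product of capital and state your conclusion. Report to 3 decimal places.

dynamically inefficient; MPK ≈ 0.049

Break-even investment rate: n + δ = 0.011 + 0.055 = 0.066.
Steady-state k*: s·A·k^0.37 = 0.066·k gives k* = (0.5·1.25/0.066)^(1/0.63) ≈ 35.4601.
MPK = 0.37·1.25·35.4601^(-0.63) ≈ 0.0488.
MPK < n+δ = 0.066, so the economy is dynamically inefficient (over-saving).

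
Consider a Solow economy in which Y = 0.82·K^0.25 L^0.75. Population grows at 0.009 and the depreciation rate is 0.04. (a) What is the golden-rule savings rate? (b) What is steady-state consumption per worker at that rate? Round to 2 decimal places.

(a) s_gold = 0.25; (b) c_gold ≈ 0.99

The effective depreciation rate is n + δ = 0.009 + 0.04 = 0.049.
For Cobb-Douglas, s_gold equals capital's share: s_gold = 0.25.
Setting f'(k) = n+δ gives 0.25·0.82·k^(0.25−1) = 0.049, hence k_gold = (0.25·0.82/0.049)^(1/0.75) ≈ 6.7413.
y_gold = 0.82·6.7413^0.25 ≈ 1.3213; c_gold = (1−0.25)·y_gold ≈ 0.9910.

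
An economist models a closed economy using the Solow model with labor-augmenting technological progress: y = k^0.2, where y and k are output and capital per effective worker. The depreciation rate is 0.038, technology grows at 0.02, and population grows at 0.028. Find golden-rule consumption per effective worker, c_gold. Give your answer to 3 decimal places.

n + g + δ = 0.028 + 0.02 + 0.038 = 0.086.
At the golden rule the marginal product of capital equals n+g+δ: 0.2·k^(0.2−1) = 0.086. Solving, k_gold = (0.2/0.086)^(1/0.8) ≈ 2.8719.
y_gold = 2.8719^0.2 ≈ 1.2349.
c_gold = y_gold − (n+g+δ)·k_gold = 1.2349 − 0.086·2.8719 ≈ 0.9879.

c_gold ≈ 0.988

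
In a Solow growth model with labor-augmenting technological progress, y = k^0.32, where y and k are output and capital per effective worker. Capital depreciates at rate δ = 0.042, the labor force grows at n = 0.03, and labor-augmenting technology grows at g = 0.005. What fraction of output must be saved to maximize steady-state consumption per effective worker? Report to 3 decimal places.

Capital per effective worker breaks even when investment replaces (n + g + δ)·k; here n + g + δ = 0.077.
At the golden rule MPK = n+g+δ, and in any Cobb-Douglas steady state s = (n+g+δ)·k/y = MPK·k/y = capital's share 0.32.

s_gold = 0.320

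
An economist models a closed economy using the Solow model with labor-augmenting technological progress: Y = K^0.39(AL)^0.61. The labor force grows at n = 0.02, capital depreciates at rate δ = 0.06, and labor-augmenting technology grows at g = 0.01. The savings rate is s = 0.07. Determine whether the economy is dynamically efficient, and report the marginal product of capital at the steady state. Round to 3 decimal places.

dynamically efficient; MPK ≈ 0.501

Break-even investment rate: n + g + δ = 0.02 + 0.01 + 0.06 = 0.09.
Steady-state k*: s·k^0.39 = 0.09·k gives k* = (0.07/0.09)^(1/0.61) ≈ 0.6623.
MPK = 0.39·0.6623^(-0.61) ≈ 0.5014.
MPK > n+g+δ = 0.09, so the economy is dynamically efficient (under-saving).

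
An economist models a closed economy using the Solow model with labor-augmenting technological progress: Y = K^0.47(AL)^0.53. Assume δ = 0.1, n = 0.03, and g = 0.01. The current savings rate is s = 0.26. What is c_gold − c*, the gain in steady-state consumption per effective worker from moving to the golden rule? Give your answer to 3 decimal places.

Capital per effective worker breaks even when investment replaces (n + g + δ)·k; here n + g + δ = 0.14.
Current steady state (s = 0.26): k* = (0.26/0.14)^(1/0.53) ≈ 3.2156, y* = 3.2156^0.47 ≈ 1.7315, c* = (1−0.26)·1.7315 ≈ 1.2813.
At the golden rule the marginal product of capital equals n+g+δ: 0.47·k^(0.47−1) = 0.14. Solving, k_gold = (0.47/0.14)^(1/0.53) ≈ 9.8264.
y_gold = 9.8264^0.47 ≈ 2.9270, c_gold = y_gold − 0.14·k_gold ≈ 1.5513.
Gain: Δc = 1.5513 − 1.2813 ≈ 0.2700.

Δc ≈ 0.270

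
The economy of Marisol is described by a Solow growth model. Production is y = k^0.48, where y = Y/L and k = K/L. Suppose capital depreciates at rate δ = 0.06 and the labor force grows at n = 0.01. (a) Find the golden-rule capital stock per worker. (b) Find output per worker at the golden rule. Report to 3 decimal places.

(a) k_gold ≈ 40.548; (b) y_gold ≈ 5.913

The effective depreciation rate is n + δ = 0.01 + 0.06 = 0.07.
At the golden rule the marginal product of capital equals n+δ: 0.48·k^(0.48−1) = 0.07. Solving, k_gold = (0.48/0.07)^(1/0.52) ≈ 40.5478.
y_gold = 40.5478^0.48 ≈ 5.9132.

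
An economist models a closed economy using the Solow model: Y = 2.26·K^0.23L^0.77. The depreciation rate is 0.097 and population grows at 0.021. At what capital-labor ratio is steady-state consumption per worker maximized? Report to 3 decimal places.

n + δ = 0.021 + 0.097 = 0.118.
Setting f'(k) = n+δ gives 0.23·2.26·k^(0.23−1) = 0.118, hence k_gold = (0.23·2.26/0.118)^(1/0.77) ≈ 6.8597.

k_gold ≈ 6.860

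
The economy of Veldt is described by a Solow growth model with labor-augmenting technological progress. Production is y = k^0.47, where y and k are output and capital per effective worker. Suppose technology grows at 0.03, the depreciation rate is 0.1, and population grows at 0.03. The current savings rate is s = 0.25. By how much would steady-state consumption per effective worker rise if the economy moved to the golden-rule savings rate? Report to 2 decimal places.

Δc ≈ 0.26

Capital per effective worker breaks even when investment replaces (n + g + δ)·k; here n + g + δ = 0.16.
Current steady state (s = 0.25): k* = (0.25/0.16)^(1/0.53) ≈ 2.3211, y* = 2.3211^0.47 ≈ 1.4855, c* = (1−0.25)·1.4855 ≈ 1.1141.
Golden rule sets MPK = n+g+δ: 0.47·k^(0.47−1) = 0.16, so k_gold = (0.47/0.16)^(1/0.53) ≈ 7.6380.
y_gold = 7.6380^0.47 ≈ 2.6002, c_gold = y_gold − 0.16·k_gold ≈ 1.3781.
Gain: Δc = 1.3781 − 1.1141 ≈ 0.2639.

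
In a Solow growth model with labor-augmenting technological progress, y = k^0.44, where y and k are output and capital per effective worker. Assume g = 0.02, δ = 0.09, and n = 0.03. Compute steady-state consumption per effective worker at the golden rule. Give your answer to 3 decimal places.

c_gold ≈ 1.377

Break-even investment rate: n + g + δ = 0.03 + 0.02 + 0.09 = 0.14.
At the golden rule the marginal product of capital equals n+g+δ: 0.44·k^(0.44−1) = 0.14. Solving, k_gold = (0.44/0.14)^(1/0.56) ≈ 7.7282.
y_gold = 7.7282^0.44 ≈ 2.4590.
c_gold = y_gold − (n+g+δ)·k_gold = 2.4590 − 0.14·7.7282 ≈ 1.3770.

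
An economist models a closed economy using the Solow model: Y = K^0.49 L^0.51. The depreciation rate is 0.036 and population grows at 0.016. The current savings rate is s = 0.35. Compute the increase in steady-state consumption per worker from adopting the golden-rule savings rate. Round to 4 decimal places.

The effective depreciation rate is n + δ = 0.016 + 0.036 = 0.052.
Current steady state (s = 0.35): k* = (0.35/0.052)^(1/0.51) ≈ 42.0394, y* = 42.0394^0.49 ≈ 6.2459, c* = (1−0.35)·6.2459 ≈ 4.0598.
At the golden rule the marginal product of capital equals n+δ: 0.49·k^(0.49−1) = 0.052. Solving, k_gold = (0.49/0.052)^(1/0.51) ≈ 81.3171.
y_gold = 81.3171^0.49 ≈ 8.6296, c_gold = y_gold − 0.052·k_gold ≈ 4.4011.
Gain: Δc = 4.4011 − 4.0598 ≈ 0.3413.

Δc ≈ 0.3413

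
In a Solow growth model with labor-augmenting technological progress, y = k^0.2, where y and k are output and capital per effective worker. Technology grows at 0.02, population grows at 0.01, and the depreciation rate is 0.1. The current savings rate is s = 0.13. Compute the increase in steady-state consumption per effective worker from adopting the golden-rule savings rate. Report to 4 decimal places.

Δc ≈ 0.0210

Break-even investment rate: n + g + δ = 0.01 + 0.02 + 0.1 = 0.13.
Current steady state (s = 0.13): k* = (0.13/0.13)^(1/0.8) ≈ 1.0000, y* = 1.0000^0.2 ≈ 1.0000, c* = (1−0.13)·1.0000 ≈ 0.8700.
At the golden rule the marginal product of capital equals n+g+δ: 0.2·k^(0.2−1) = 0.13. Solving, k_gold = (0.2/0.13)^(1/0.8) ≈ 1.7134.
y_gold = 1.7134^0.2 ≈ 1.1137, c_gold = y_gold − 0.13·k_gold ≈ 0.8910.
Gain: Δc = 0.8910 − 0.8700 ≈ 0.0210.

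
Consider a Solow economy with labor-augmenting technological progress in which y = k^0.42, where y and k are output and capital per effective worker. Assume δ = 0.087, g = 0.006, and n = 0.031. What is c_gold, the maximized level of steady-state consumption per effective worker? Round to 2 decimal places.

Break-even investment rate: n + g + δ = 0.031 + 0.006 + 0.087 = 0.124.
Maximizing c = f(k) − (n+g+δ)·k gives f'(k) = n+g+δ, i.e. 0.42·k^(0.42−1) = 0.124, so k_gold = (0.42/0.124)^(1/0.58) ≈ 8.1940.
y_gold = 8.1940^0.42 ≈ 2.4192.
c_gold = y_gold − (n+g+δ)·k_gold = 2.4192 − 0.124·8.1940 ≈ 1.4031.

c_gold ≈ 1.40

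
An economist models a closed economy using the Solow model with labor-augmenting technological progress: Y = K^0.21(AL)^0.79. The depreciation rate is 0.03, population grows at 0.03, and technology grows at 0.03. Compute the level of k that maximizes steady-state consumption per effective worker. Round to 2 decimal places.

k_gold ≈ 2.92

Capital per effective worker breaks even when investment replaces (n + g + δ)·k; here n + g + δ = 0.09.
Maximizing c = f(k) − (n+g+δ)·k gives f'(k) = n+g+δ, i.e. 0.21·k^(0.21−1) = 0.09, so k_gold = (0.21/0.09)^(1/0.79) ≈ 2.9228.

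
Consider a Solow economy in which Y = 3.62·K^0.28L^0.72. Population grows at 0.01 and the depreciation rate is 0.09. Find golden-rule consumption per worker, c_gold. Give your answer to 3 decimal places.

c_gold ≈ 6.415

The effective depreciation rate is n + δ = 0.01 + 0.09 = 0.1.
Setting f'(k) = n+δ gives 0.28·3.62·k^(0.28−1) = 0.1, hence k_gold = (0.28·3.62/0.1)^(1/0.72) ≈ 24.9481.
y_gold = 3.62·24.9481^0.28 ≈ 8.9100.
c_gold = y_gold − (n+δ)·k_gold = 8.9100 − 0.1·24.9481 ≈ 6.4152.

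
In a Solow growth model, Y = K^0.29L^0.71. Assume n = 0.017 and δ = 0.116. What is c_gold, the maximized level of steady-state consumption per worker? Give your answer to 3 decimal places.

n + δ = 0.017 + 0.116 = 0.133.
At the golden rule the marginal product of capital equals n+δ: 0.29·k^(0.29−1) = 0.133. Solving, k_gold = (0.29/0.133)^(1/0.71) ≈ 2.9980.
y_gold = 2.9980^0.29 ≈ 1.3749.
c_gold = y_gold − (n+δ)·k_gold = 1.3749 − 0.133·2.9980 ≈ 0.9762.

c_gold ≈ 0.976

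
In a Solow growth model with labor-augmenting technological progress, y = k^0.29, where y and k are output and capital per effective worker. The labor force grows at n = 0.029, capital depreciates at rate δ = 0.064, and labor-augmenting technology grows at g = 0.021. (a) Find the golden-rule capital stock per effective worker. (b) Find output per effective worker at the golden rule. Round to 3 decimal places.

(a) k_gold ≈ 3.725; (b) y_gold ≈ 1.464

Break-even investment rate: n + g + δ = 0.029 + 0.021 + 0.064 = 0.114.
Maximizing c = f(k) − (n+g+δ)·k gives f'(k) = n+g+δ, i.e. 0.29·k^(0.29−1) = 0.114, so k_gold = (0.29/0.114)^(1/0.71) ≈ 3.7249.
y_gold = 3.7249^0.29 ≈ 1.4643.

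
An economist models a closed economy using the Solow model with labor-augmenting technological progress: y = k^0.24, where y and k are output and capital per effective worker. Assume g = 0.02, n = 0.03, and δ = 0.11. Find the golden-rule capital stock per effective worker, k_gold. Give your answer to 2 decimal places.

k_gold ≈ 1.70

Break-even investment rate: n + g + δ = 0.03 + 0.02 + 0.11 = 0.16.
At the golden rule the marginal product of capital equals n+g+δ: 0.24·k^(0.24−1) = 0.16. Solving, k_gold = (0.24/0.16)^(1/0.76) ≈ 1.7049.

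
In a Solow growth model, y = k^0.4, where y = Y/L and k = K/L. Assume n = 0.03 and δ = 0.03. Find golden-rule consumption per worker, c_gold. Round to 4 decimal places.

c_gold ≈ 2.1253

n + δ = 0.03 + 0.03 = 0.06.
Setting f'(k) = n+δ gives 0.4·k^(0.4−1) = 0.06, hence k_gold = (0.4/0.06)^(1/0.6) ≈ 23.6146.
y_gold = 23.6146^0.4 ≈ 3.5422.
c_gold = y_gold − (n+δ)·k_gold = 3.5422 − 0.06·23.6146 ≈ 2.1253.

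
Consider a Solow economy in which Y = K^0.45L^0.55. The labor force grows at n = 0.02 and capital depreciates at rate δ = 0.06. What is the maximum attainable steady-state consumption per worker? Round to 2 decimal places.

c_gold ≈ 2.26

Capital per worker breaks even when investment replaces (n + δ)·k; here n + δ = 0.08.
Golden rule sets MPK = n+δ: 0.45·k^(0.45−1) = 0.08, so k_gold = (0.45/0.08)^(1/0.55) ≈ 23.1132.
y_gold = 23.1132^0.45 ≈ 4.1090.
c_gold = y_gold − (n+δ)·k_gold = 4.1090 − 0.08·23.1132 ≈ 2.2600.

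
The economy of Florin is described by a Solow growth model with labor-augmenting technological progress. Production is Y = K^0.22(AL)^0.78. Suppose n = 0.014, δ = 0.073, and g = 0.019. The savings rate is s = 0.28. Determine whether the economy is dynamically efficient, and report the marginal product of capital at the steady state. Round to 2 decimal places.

dynamically inefficient; MPK ≈ 0.08

n + g + δ = 0.014 + 0.019 + 0.073 = 0.106.
Steady-state k*: s·k^0.22 = 0.106·k gives k* = (0.28/0.106)^(1/0.78) ≈ 3.4741.
MPK = 0.22·3.4741^(-0.78) ≈ 0.0833.
MPK < n+g+δ = 0.106, so the economy is dynamically inefficient (over-saving).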